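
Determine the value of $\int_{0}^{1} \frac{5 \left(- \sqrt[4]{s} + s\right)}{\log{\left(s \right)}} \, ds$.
$\log{\left(\frac{32768}{3125} \right)}$

Introduce a parameter $a$ in the exponent: let $I(a) = \int_{0}^{1} \frac{5 \left(s - s^{a}\right)}{\log{\left(s \right)}} \, ds$.

Since $\dfrac{\partial}{\partial a}\,s^{a} = s^{a} \ln s$, the $\ln s$ in the denominator cancels and
$$\frac{dI}{da} = \int_{0}^{1} -5 s^{a} \, ds = -5 \left[\frac{s^{a+1}}{a+1}\right]_0^1 = - \frac{5}{a + 1}.$$

Integrating with respect to $a$ gives $I(a) = \log{\left(\frac{32}{\left(a + 1\right)^{5}} \right)} + C$.

At $a = 1$ the integrand is identically $0$, so $I(1) = 0$. The closed form gives $0$, hence $C = 0$.

Setting $a = \frac{1}{4}$:
$$I = \log{\left(\frac{32768}{3125} \right)}.$$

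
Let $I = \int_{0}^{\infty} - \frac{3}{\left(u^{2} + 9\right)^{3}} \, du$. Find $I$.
$- \frac{\pi}{432}$

Start from the standard arctangent integral
$$J(a) = \int_{0}^{\infty} - \frac{3}{a^{2} + u^{2}} \, du = - \frac{3 \pi}{2 a}.$$

Differentiating under the integral sign with respect to $a$,
$$\frac{dJ}{da} = \int_{0}^{\infty} \frac{6 a}{\left(a^{2} + u^{2}\right)^{2}} \, du = \frac{3 \pi}{2 a^{2}},$$
so $\int_{0}^{\infty} - \frac{3}{\left(a^{2} + u^{2}\right)^{2}} \, du = - \frac{3 \pi}{4 a^{3}}$.

Repeating — each differentiation of $1/(u^2+a^2)^j$ produces $-2ja/(u^2+a^2)^{j+1}$ — and dividing through by $-2ja$ at each step yields, after $2$ differentiations in total,
$$\int_{0}^{\infty} - \frac{3}{\left(a^{2} + u^{2}\right)^{3}} \, du = - \frac{9 \pi}{16 a^{5}}.$$

Setting $a = 3$:
$$I = - \frac{\pi}{432}.$$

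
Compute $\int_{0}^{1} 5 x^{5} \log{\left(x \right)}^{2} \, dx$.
$\frac{5}{108}$

Begin with the known integral
$$J(a) = \int_{0}^{1} 5 x^{a} \, dx = \frac{5}{a + 1}.$$

Differentiating under the integral sign brings down a factor of $\ln x$:
$$\frac{dJ}{da} = \int_{0}^{1} 5 x^{a} \log{\left(x \right)} \, dx = - \frac{5}{\left(a + 1\right)^{2}}.$$

Repeating twice in total — each differentiation brings down another $\ln x$ — gives
$$\frac{d^{2}J}{da^{2}} = \int_{0}^{1} 5 x^{a} \log{\left(x \right)}^{2} \, dx = \frac{10}{\left(a + 1\right)^{3}},$$
and the integrand here is exactly the target integrand, so $I = \frac{10}{\left(a + 1\right)^{3}}$.

Setting $a = 5$:
$$I = \frac{5}{108}.$$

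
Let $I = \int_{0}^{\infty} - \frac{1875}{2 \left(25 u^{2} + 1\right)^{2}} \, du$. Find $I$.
$- \frac{375 \pi}{8}$

Begin with the known result
$$J(a) = \int_{0}^{\infty} - \frac{3}{2 \left(a^{2} + u^{2}\right)} \, du = - \frac{3 \pi}{4 a}.$$

Differentiating under the integral sign with respect to $a$,
$$\frac{dJ}{da} = \int_{0}^{\infty} \frac{3 a}{\left(a^{2} + u^{2}\right)^{2}} \, du = \frac{3 \pi}{4 a^{2}},$$
so $\int_{0}^{\infty} - \frac{3}{2 \left(a^{2} + u^{2}\right)^{2}} \, du = - \frac{3 \pi}{8 a^{3}}$.

Setting $a = \frac{1}{5}$:
$$I = - \frac{375 \pi}{8}.$$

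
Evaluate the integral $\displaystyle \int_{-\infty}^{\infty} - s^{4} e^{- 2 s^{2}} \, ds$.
$- \frac{3 \sqrt{2} \sqrt{\pi}}{32}$

Start from the elementary integral
$$J(a) = \int_{-\infty}^{\infty} - e^{- a s^{2}} \, ds = - \frac{\sqrt{\pi}}{\sqrt{a}}.$$

Differentiating under the integral sign brings down a factor of $(-s^2)$:
$$\frac{dJ}{da} = \int_{-\infty}^{\infty} s^{2} e^{- a s^{2}} \, ds = \frac{\sqrt{\pi}}{2 a^{\frac{3}{2}}}.$$

Repeating twice in total — each differentiation brings down another $(-s^2)$ — gives
$$\frac{d^{2}J}{da^{2}} = \int_{-\infty}^{\infty} - s^{4} e^{- a s^{2}} \, ds = - \frac{3 \sqrt{\pi}}{4 a^{\frac{5}{2}}},$$
and the integrand here is exactly the target integrand, so $I = - \frac{3 \sqrt{\pi}}{4 a^{\frac{5}{2}}}$.

Setting $a = 2$:
$$I = - \frac{3 \sqrt{2} \sqrt{\pi}}{32}.$$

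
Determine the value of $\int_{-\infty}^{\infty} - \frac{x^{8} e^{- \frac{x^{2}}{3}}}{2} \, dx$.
$- \frac{8505 \sqrt{3} \sqrt{\pi}}{32}$

Consider the simpler parametrised integral
$$J(a) = \int_{-\infty}^{\infty} - \frac{e^{- a x^{2}}}{2} \, dx = - \frac{\sqrt{\pi}}{2 \sqrt{a}}.$$

Differentiating under the integral sign brings down a factor of $(-x^2)$:
$$\frac{dJ}{da} = \int_{-\infty}^{\infty} \frac{x^{2} e^{- a x^{2}}}{2} \, dx = \frac{\sqrt{\pi}}{4 a^{\frac{3}{2}}}.$$

Repeating $4$ times in total — each differentiation brings down another $(-x^2)$ — gives
$$\frac{d^{4}J}{da^{4}} = \int_{-\infty}^{\infty} - \frac{x^{8} e^{- a x^{2}}}{2} \, dx = - \frac{105 \sqrt{\pi}}{32 a^{\frac{9}{2}}},$$
and the integrand here is exactly the target integrand, so $I = - \frac{105 \sqrt{\pi}}{32 a^{\frac{9}{2}}}$.

Setting $a = \frac{1}{3}$:
$$I = - \frac{8505 \sqrt{3} \sqrt{\pi}}{32}.$$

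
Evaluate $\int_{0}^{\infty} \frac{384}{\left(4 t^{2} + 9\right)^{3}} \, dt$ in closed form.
$\frac{4 \pi}{27}$

Start from the standard arctangent integral
$$J(a) = \int_{0}^{\infty} \frac{6}{a^{2} + t^{2}} \, dt = \frac{3 \pi}{a}.$$

Differentiating under the integral sign with respect to $a$,
$$\frac{dJ}{da} = \int_{0}^{\infty} - \frac{12 a}{\left(a^{2} + t^{2}\right)^{2}} \, dt = - \frac{3 \pi}{a^{2}},$$
so $\int_{0}^{\infty} \frac{6}{\left(a^{2} + t^{2}\right)^{2}} \, dt = \frac{3 \pi}{2 a^{3}}$.

Repeating — each differentiation of $1/(t^2+a^2)^j$ produces $-2ja/(t^2+a^2)^{j+1}$ — and dividing through by $-2ja$ at each step yields, after $2$ differentiations in total,
$$\int_{0}^{\infty} \frac{6}{\left(a^{2} + t^{2}\right)^{3}} \, dt = \frac{9 \pi}{8 a^{5}}.$$

Setting $a = \frac{3}{2}$:
$$I = \frac{4 \pi}{27}.$$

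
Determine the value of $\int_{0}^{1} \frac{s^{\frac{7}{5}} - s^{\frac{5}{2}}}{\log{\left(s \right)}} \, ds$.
$- \log{\left(35 \right)} + \log{\left(24 \right)}$

Introduce a parameter $a$ in the exponent: let $I(a) = \int_{0}^{1} \frac{s^{\frac{7}{5}} - s^{a}}{\log{\left(s \right)}} \, ds$.

Since $\dfrac{\partial}{\partial a}\,s^{a} = s^{a} \ln s$, the $\ln s$ in the denominator cancels and
$$\frac{dI}{da} = \int_{0}^{1} -1 s^{a} \, ds = -1 \left[\frac{s^{a+1}}{a+1}\right]_0^1 = - \frac{1}{a + 1}.$$

Integrating with respect to $a$ gives $I(a) = - \log{\left(\frac{5 a}{12} + \frac{5}{12} \right)} + C$.

At $a = \frac{7}{5}$ the integrand is identically $0$, so $I(\frac{7}{5}) = 0$. The closed form gives $0$, hence $C = 0$.

Setting $a = \frac{5}{2}$:
$$I = - \log{\left(35 \right)} + \log{\left(24 \right)}.$$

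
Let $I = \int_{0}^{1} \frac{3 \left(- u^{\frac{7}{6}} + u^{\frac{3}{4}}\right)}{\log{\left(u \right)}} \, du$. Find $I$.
$- \log{\left(\frac{17576}{9261} \right)}$

Introduce a parameter $a$ in the exponent: let $I(a) = \int_{0}^{1} \frac{3 \left(u^{\frac{3}{4}} - u^{a}\right)}{\log{\left(u \right)}} \, du$.

Since $\dfrac{\partial}{\partial a}\,u^{a} = u^{a} \ln u$, the $\ln u$ in the denominator cancels and
$$\frac{dI}{da} = \int_{0}^{1} -3 u^{a} \, du = -3 \left[\frac{u^{a+1}}{a+1}\right]_0^1 = - \frac{3}{a + 1}.$$

Integrating with respect to $a$ gives $I(a) = - \log{\left(\frac{64 \left(a + 1\right)^{3}}{343} \right)} + C$.

At $a = \frac{3}{4}$ the integrand is identically $0$, so $I(\frac{3}{4}) = 0$. The closed form gives $0$, hence $C = 0$.

Setting $a = \frac{7}{6}$:
$$I = - \log{\left(\frac{17576}{9261} \right)}.$$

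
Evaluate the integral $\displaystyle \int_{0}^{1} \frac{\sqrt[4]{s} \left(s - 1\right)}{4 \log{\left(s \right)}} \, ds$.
$- \frac{\log{\left(5 \right)}}{4} + \frac{\log{\left(3 \right)}}{2}$

Replace the exponent $\frac{5}{4}$ by a parameter $a$: let $I(a) = \int_{0}^{1} \frac{- \sqrt[4]{s} + s^{a}}{4 \log{\left(s \right)}} \, ds$.

Since $\dfrac{\partial}{\partial a}\,s^{a} = s^{a} \ln s$, the $\ln s$ in the denominator cancels and
$$\frac{dI}{da} = \int_{0}^{1} \frac{1}{4} s^{a} \, ds = \frac{1}{4} \left[\frac{s^{a+1}}{a+1}\right]_0^1 = \frac{1}{4 \left(a + 1\right)}.$$

Integrating with respect to $a$ gives $I(a) = \frac{\log{\left(a + 1 \right)}}{4} - \frac{\log{\left(5 \right)}}{4} + \frac{\log{\left(2 \right)}}{2} + C$.

At $a = \frac{1}{4}$ the integrand is identically $0$, so $I(\frac{1}{4}) = 0$. The closed form gives $0$, hence $C = 0$.

Setting $a = \frac{5}{4}$:
$$I = - \frac{\log{\left(5 \right)}}{4} + \frac{\log{\left(3 \right)}}{2}.$$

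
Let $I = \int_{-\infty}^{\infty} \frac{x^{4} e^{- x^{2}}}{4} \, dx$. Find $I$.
$\frac{3 \sqrt{\pi}}{16}$

Consider the simpler parametrised integral
$$J(a) = \int_{-\infty}^{\infty} \frac{e^{- a x^{2}}}{4} \, dx = \frac{\sqrt{\pi}}{4 \sqrt{a}}.$$

Differentiating under the integral sign brings down a factor of $(-x^2)$:
$$\frac{dJ}{da} = \int_{-\infty}^{\infty} - \frac{x^{2} e^{- a x^{2}}}{4} \, dx = - \frac{\sqrt{\pi}}{8 a^{\frac{3}{2}}}.$$

Repeating twice in total — each differentiation brings down another $(-x^2)$ — gives
$$\frac{d^{2}J}{da^{2}} = \int_{-\infty}^{\infty} \frac{x^{4} e^{- a x^{2}}}{4} \, dx = \frac{3 \sqrt{\pi}}{16 a^{\frac{5}{2}}},$$
and the integrand here is exactly the target integrand, so $I = \frac{3 \sqrt{\pi}}{16 a^{\frac{5}{2}}}$.

Setting $a = 1$:
$$I = \frac{3 \sqrt{\pi}}{16}.$$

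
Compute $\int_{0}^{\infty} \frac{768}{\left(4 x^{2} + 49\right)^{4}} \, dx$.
$\frac{60 \pi}{823543}$

Begin with the known result
$$J(a) = \int_{0}^{\infty} \frac{3}{a^{2} + x^{2}} \, dx = \frac{3 \pi}{2 a}.$$

Differentiating under the integral sign with respect to $a$,
$$\frac{dJ}{da} = \int_{0}^{\infty} - \frac{6 a}{\left(a^{2} + x^{2}\right)^{2}} \, dx = - \frac{3 \pi}{2 a^{2}},$$
so $\int_{0}^{\infty} \frac{3}{\left(a^{2} + x^{2}\right)^{2}} \, dx = \frac{3 \pi}{4 a^{3}}$.

Repeating — each differentiation of $1/(x^2+a^2)^j$ produces $-2ja/(x^2+a^2)^{j+1}$ — and dividing through by $-2ja$ at each step yields, after $3$ differentiations in total,
$$\int_{0}^{\infty} \frac{3}{\left(a^{2} + x^{2}\right)^{4}} \, dx = \frac{15 \pi}{32 a^{7}}.$$

Setting $a = \frac{7}{2}$:
$$I = \frac{60 \pi}{823543}.$$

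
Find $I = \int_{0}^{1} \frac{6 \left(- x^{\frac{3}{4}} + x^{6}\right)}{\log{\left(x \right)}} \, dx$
$\log{\left(4096 \right)}$

Introduce a parameter $a$ in the exponent: let $I(a) = \int_{0}^{1} \frac{6 \left(- x^{\frac{3}{4}} + x^{a}\right)}{\log{\left(x \right)}} \, dx$.

Since $\dfrac{\partial}{\partial a}\,x^{a} = x^{a} \ln x$, the $\ln x$ in the denominator cancels and
$$\frac{dI}{da} = \int_{0}^{1} 6 x^{a} \, dx = 6 \left[\frac{x^{a+1}}{a+1}\right]_0^1 = \frac{6}{a + 1}.$$

Integrating with respect to $a$ gives $I(a) = \log{\left(\frac{4096 \left(a + 1\right)^{6}}{117649} \right)} + C$.

At $a = \frac{3}{4}$ the integrand is identically $0$, so $I(\frac{3}{4}) = 0$. The closed form gives $0$, hence $C = 0$.

Setting $a = 6$:
$$I = \log{\left(4096 \right)}.$$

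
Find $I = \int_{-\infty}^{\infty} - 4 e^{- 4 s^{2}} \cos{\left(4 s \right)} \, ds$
$- \frac{2 \sqrt{\pi}}{e}$

Treat the cosine frequency as a parameter and define $I(b) = \int_{-\infty}^{\infty} - 4 e^{- 4 s^{2}} \cos{\left(b s \right)} \, ds$.

Differentiating under the integral sign,
$$I'(b) = \int_{-\infty}^{\infty} 4 s e^{- 4 s^{2}} \sin{\left(b s \right)} \, ds.$$

Integrate $\int_{-\infty}^{\infty} s \sin(b s)\, e^{- 4 s^{2}}\, ds$ by parts with $u = \sin(b s)$ and $dv = s\, e^{- 4 s^{2}}\, ds$, giving $v = - \frac{e^{- 4 s^{2}}}{8}$. The boundary term vanishes and
$$\int_{-\infty}^{\infty} s \sin(b s)\, e^{- 4 s^{2}}\, ds = \frac{b}{8} \int_{-\infty}^{\infty} \cos(b s)\, e^{- 4 s^{2}}\, ds,$$
so $I'(b) = - \frac{b}{8}\, I(b)$.

This is a separable first-order ODE; solving with the initial condition $I(0) = \int_{-\infty}^{\infty} - 4 e^{- 4 s^{2}}\,ds = - 2 \sqrt{\pi}$ gives
$$I(b) = - 2 \sqrt{\pi} e^{- \frac{b^{2}}{16}}.$$

Setting $b = 4$:
$$I = - \frac{2 \sqrt{\pi}}{e}.$$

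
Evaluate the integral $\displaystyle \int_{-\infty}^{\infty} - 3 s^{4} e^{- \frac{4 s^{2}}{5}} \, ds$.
$- \frac{225 \sqrt{5} \sqrt{\pi}}{128}$

Start from the elementary integral
$$J(a) = \int_{-\infty}^{\infty} - 3 e^{- a s^{2}} \, ds = - \frac{3 \sqrt{\pi}}{\sqrt{a}}.$$

Differentiating under the integral sign brings down a factor of $(-s^2)$:
$$\frac{dJ}{da} = \int_{-\infty}^{\infty} 3 s^{2} e^{- a s^{2}} \, ds = \frac{3 \sqrt{\pi}}{2 a^{\frac{3}{2}}}.$$

Repeating twice in total — each differentiation brings down another $(-s^2)$ — gives
$$\frac{d^{2}J}{da^{2}} = \int_{-\infty}^{\infty} - 3 s^{4} e^{- a s^{2}} \, ds = - \frac{9 \sqrt{\pi}}{4 a^{\frac{5}{2}}},$$
and the integrand here is exactly the target integrand, so $I = - \frac{9 \sqrt{\pi}}{4 a^{\frac{5}{2}}}$.

Setting $a = \frac{4}{5}$:
$$I = - \frac{225 \sqrt{5} \sqrt{\pi}}{128}.$$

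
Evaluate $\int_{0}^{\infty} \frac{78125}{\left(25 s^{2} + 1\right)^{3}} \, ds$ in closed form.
$\frac{46875 \pi}{16}$

Recall the elementary integral
$$J(a) = \int_{0}^{\infty} \frac{5}{a^{2} + s^{2}} \, ds = \frac{5 \pi}{2 a}.$$

Differentiating under the integral sign with respect to $a$,
$$\frac{dJ}{da} = \int_{0}^{\infty} - \frac{10 a}{\left(a^{2} + s^{2}\right)^{2}} \, ds = - \frac{5 \pi}{2 a^{2}},$$
so $\int_{0}^{\infty} \frac{5}{\left(a^{2} + s^{2}\right)^{2}} \, ds = \frac{5 \pi}{4 a^{3}}$.

Repeating — each differentiation of $1/(s^2+a^2)^j$ produces $-2ja/(s^2+a^2)^{j+1}$ — and dividing through by $-2ja$ at each step yields, after $2$ differentiations in total,
$$\int_{0}^{\infty} \frac{5}{\left(a^{2} + s^{2}\right)^{3}} \, ds = \frac{15 \pi}{16 a^{5}}.$$

Setting $a = \frac{1}{5}$:
$$I = \frac{46875 \pi}{16}.$$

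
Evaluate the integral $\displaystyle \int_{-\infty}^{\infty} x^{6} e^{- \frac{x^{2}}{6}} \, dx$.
$405 \sqrt{6} \sqrt{\pi}$

Begin with the known integral
$$J(a) = \int_{-\infty}^{\infty} e^{- a x^{2}} \, dx = \frac{\sqrt{\pi}}{\sqrt{a}}.$$

Differentiating under the integral sign brings down a factor of $(-x^2)$:
$$\frac{dJ}{da} = \int_{-\infty}^{\infty} - x^{2} e^{- a x^{2}} \, dx = - \frac{\sqrt{\pi}}{2 a^{\frac{3}{2}}}.$$

Repeating $3$ times in total — each differentiation brings down another $(-x^2)$ — gives
$$\frac{d^{3}J}{da^{3}} = \int_{-\infty}^{\infty} - x^{6} e^{- a x^{2}} \, dx = - \frac{15 \sqrt{\pi}}{8 a^{\frac{7}{2}}},$$
and the integrand here is $(-1)^{3}$ times the target integrand, so $I = (-1)^{3}\,\frac{d^{3}J}{da^{3}} = \frac{15 \sqrt{\pi}}{8 a^{\frac{7}{2}}}$.

Setting $a = \frac{1}{6}$:
$$I = 405 \sqrt{6} \sqrt{\pi}.$$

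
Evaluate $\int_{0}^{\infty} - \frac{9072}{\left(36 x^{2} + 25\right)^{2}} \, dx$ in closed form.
$- \frac{378 \pi}{125}$

Begin with the known result
$$J(a) = \int_{0}^{\infty} - \frac{7}{a^{2} + x^{2}} \, dx = - \frac{7 \pi}{2 a}.$$

Differentiating under the integral sign with respect to $a$,
$$\frac{dJ}{da} = \int_{0}^{\infty} \frac{14 a}{\left(a^{2} + x^{2}\right)^{2}} \, dx = \frac{7 \pi}{2 a^{2}},$$
so $\int_{0}^{\infty} - \frac{7}{\left(a^{2} + x^{2}\right)^{2}} \, dx = - \frac{7 \pi}{4 a^{3}}$.

Setting $a = \frac{5}{6}$:
$$I = - \frac{378 \pi}{125}.$$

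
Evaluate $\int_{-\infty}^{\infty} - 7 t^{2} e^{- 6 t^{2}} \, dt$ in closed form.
$- \frac{7 \sqrt{6} \sqrt{\pi}}{72}$

Start from the elementary integral
$$J(a) = \int_{-\infty}^{\infty} - 7 e^{- a t^{2}} \, dt = - \frac{7 \sqrt{\pi}}{\sqrt{a}}.$$

Differentiating under the integral sign brings down a factor of $(-t^2)$:
$$\frac{dJ}{da} = \int_{-\infty}^{\infty} 7 t^{2} e^{- a t^{2}} \, dt = \frac{7 \sqrt{\pi}}{2 a^{\frac{3}{2}}}.$$

The integral on the left is $-I$, so $I = - \frac{7 \sqrt{\pi}}{2 a^{\frac{3}{2}}}$.

Setting $a = 6$:
$$I = - \frac{7 \sqrt{6} \sqrt{\pi}}{72}.$$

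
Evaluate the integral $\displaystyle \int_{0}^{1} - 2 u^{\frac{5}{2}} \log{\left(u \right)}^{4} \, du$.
$- \frac{1536}{16807}$

Begin with the known integral
$$J(a) = \int_{0}^{1} - 2 u^{a} \, du = - \frac{2}{a + 1}.$$

Differentiating under the integral sign brings down a factor of $\ln u$:
$$\frac{dJ}{da} = \int_{0}^{1} - 2 u^{a} \log{\left(u \right)} \, du = \frac{2}{\left(a + 1\right)^{2}}.$$

Repeating $4$ times in total — each differentiation brings down another $\ln u$ — gives
$$\frac{d^{4}J}{da^{4}} = \int_{0}^{1} - 2 u^{a} \log{\left(u \right)}^{4} \, du = - \frac{48}{\left(a + 1\right)^{5}},$$
and the integrand here is exactly the target integrand, so $I = - \frac{48}{\left(a + 1\right)^{5}}$.

Setting $a = \frac{5}{2}$:
$$I = - \frac{1536}{16807}.$$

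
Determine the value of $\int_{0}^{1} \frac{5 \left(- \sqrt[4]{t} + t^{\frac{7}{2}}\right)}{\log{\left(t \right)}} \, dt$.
$\log{\left(\frac{1889568}{3125} \right)}$

Consider the one-parameter family: let $I(a) = \int_{0}^{1} \frac{5 \left(- \sqrt[4]{t} + t^{a}\right)}{\log{\left(t \right)}} \, dt$.

Since $\dfrac{\partial}{\partial a}\,t^{a} = t^{a} \ln t$, the $\ln t$ in the denominator cancels and
$$\frac{dI}{da} = \int_{0}^{1} 5 t^{a} \, dt = 5 \left[\frac{t^{a+1}}{a+1}\right]_0^1 = \frac{5}{a + 1}.$$

Integrating with respect to $a$ gives $I(a) = \log{\left(\frac{1024 \left(a + 1\right)^{5}}{3125} \right)} + C$.

At $a = \frac{1}{4}$ the integrand is identically $0$, so $I(\frac{1}{4}) = 0$. The closed form gives $0$, hence $C = 0$.

Setting $a = \frac{7}{2}$:
$$I = \log{\left(\frac{1889568}{3125} \right)}.$$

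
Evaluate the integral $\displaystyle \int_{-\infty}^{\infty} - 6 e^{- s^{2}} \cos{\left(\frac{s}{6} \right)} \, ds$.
$- \frac{6 \sqrt{\pi}}{e^{\frac{1}{144}}}$

Let $b$ denote the cosine frequency and define $I(b) = \int_{-\infty}^{\infty} - 6 e^{- s^{2}} \cos{\left(b s \right)} \, ds$.

Differentiating under the integral sign,
$$I'(b) = \int_{-\infty}^{\infty} 6 s e^{- s^{2}} \sin{\left(b s \right)} \, ds.$$

Integrate $\int_{-\infty}^{\infty} s \sin(b s)\, e^{- s^{2}}\, ds$ by parts with $u = \sin(b s)$ and $dv = s\, e^{- s^{2}}\, ds$, giving $v = - \frac{e^{- s^{2}}}{2}$. The boundary term vanishes and
$$\int_{-\infty}^{\infty} s \sin(b s)\, e^{- s^{2}}\, ds = \frac{b}{2} \int_{-\infty}^{\infty} \cos(b s)\, e^{- s^{2}}\, ds,$$
so $I'(b) = - \frac{b}{2}\, I(b)$.

This is a separable first-order ODE; solving with the initial condition $I(0) = \int_{-\infty}^{\infty} - 6 e^{- s^{2}}\,ds = - 6 \sqrt{\pi}$ gives
$$I(b) = - 6 \sqrt{\pi} e^{- \frac{b^{2}}{4}}.$$

Setting $b = \frac{1}{6}$:
$$I = - \frac{6 \sqrt{\pi}}{e^{\frac{1}{144}}}.$$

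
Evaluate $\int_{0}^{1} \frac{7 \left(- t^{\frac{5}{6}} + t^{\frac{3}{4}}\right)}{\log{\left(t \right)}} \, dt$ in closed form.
$\log{\left(\frac{1801088541}{2494357888} \right)}$

Introduce a parameter $a$ in the exponent: let $I(a) = \int_{0}^{1} \frac{7 \left(- t^{\frac{5}{6}} + t^{a}\right)}{\log{\left(t \right)}} \, dt$.

Since $\dfrac{\partial}{\partial a}\,t^{a} = t^{a} \ln t$, the $\ln t$ in the denominator cancels and
$$\frac{dI}{da} = \int_{0}^{1} 7 t^{a} \, dt = 7 \left[\frac{t^{a+1}}{a+1}\right]_0^1 = \frac{7}{a + 1}.$$

Integrating with respect to $a$ gives $I(a) = \log{\left(\frac{279936 \left(a + 1\right)^{7}}{19487171} \right)} + C$.

At $a = \frac{5}{6}$ the integrand is identically $0$, so $I(\frac{5}{6}) = 0$. The closed form gives $0$, hence $C = 0$.

Setting $a = \frac{3}{4}$:
$$I = \log{\left(\frac{1801088541}{2494357888} \right)}.$$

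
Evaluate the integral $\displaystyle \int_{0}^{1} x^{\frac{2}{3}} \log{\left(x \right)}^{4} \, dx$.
$\frac{5832}{3125}$

Start from the elementary integral
$$J(a) = \int_{0}^{1} x^{a} \, dx = \frac{1}{a + 1}.$$

Differentiating under the integral sign brings down a factor of $\ln x$:
$$\frac{dJ}{da} = \int_{0}^{1} x^{a} \log{\left(x \right)} \, dx = - \frac{1}{\left(a + 1\right)^{2}}.$$

Repeating $4$ times in total — each differentiation brings down another $\ln x$ — gives
$$\frac{d^{4}J}{da^{4}} = \int_{0}^{1} x^{a} \log{\left(x \right)}^{4} \, dx = \frac{24}{\left(a + 1\right)^{5}},$$
and the integrand here is exactly the target integrand, so $I = \frac{24}{\left(a + 1\right)^{5}}$.

Setting $a = \frac{2}{3}$:
$$I = \frac{5832}{3125}.$$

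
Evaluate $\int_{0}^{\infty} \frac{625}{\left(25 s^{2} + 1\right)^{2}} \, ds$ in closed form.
$\frac{125 \pi}{4}$

Start from the standard arctangent integral
$$J(a) = \int_{0}^{\infty} \frac{1}{a^{2} + s^{2}} \, ds = \frac{\pi}{2 a}.$$

Differentiating under the integral sign with respect to $a$,
$$\frac{dJ}{da} = \int_{0}^{\infty} - \frac{2 a}{\left(a^{2} + s^{2}\right)^{2}} \, ds = - \frac{\pi}{2 a^{2}},$$
so $\int_{0}^{\infty} \frac{1}{\left(a^{2} + s^{2}\right)^{2}} \, ds = \frac{\pi}{4 a^{3}}$.

Setting $a = \frac{1}{5}$:
$$I = \frac{125 \pi}{4}.$$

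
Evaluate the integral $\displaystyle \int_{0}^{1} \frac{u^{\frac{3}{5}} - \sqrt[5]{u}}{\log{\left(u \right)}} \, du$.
$- \log{\left(\frac{3}{4} \right)}$

Consider the one-parameter family: let $I(a) = \int_{0}^{1} \frac{u^{\frac{3}{5}} - u^{a}}{\log{\left(u \right)}} \, du$.

Since $\dfrac{\partial}{\partial a}\,u^{a} = u^{a} \ln u$, the $\ln u$ in the denominator cancels and
$$\frac{dI}{da} = \int_{0}^{1} -1 u^{a} \, du = -1 \left[\frac{u^{a+1}}{a+1}\right]_0^1 = - \frac{1}{a + 1}.$$

Integrating with respect to $a$ gives $I(a) = - \log{\left(\frac{5 a}{8} + \frac{5}{8} \right)} + C$.

At $a = \frac{3}{5}$ the integrand is identically $0$, so $I(\frac{3}{5}) = 0$. The closed form gives $0$, hence $C = 0$.

Setting $a = \frac{1}{5}$:
$$I = - \log{\left(\frac{3}{4} \right)}.$$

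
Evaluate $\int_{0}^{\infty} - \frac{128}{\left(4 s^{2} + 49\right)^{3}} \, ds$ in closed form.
$- \frac{12 \pi}{16807}$

Start from the standard arctangent integral
$$J(a) = \int_{0}^{\infty} - \frac{2}{a^{2} + s^{2}} \, ds = - \frac{\pi}{a}.$$

Differentiating under the integral sign with respect to $a$,
$$\frac{dJ}{da} = \int_{0}^{\infty} \frac{4 a}{\left(a^{2} + s^{2}\right)^{2}} \, ds = \frac{\pi}{a^{2}},$$
so $\int_{0}^{\infty} - \frac{2}{\left(a^{2} + s^{2}\right)^{2}} \, ds = - \frac{\pi}{2 a^{3}}$.

Repeating — each differentiation of $1/(s^2+a^2)^j$ produces $-2ja/(s^2+a^2)^{j+1}$ — and dividing through by $-2ja$ at each step yields, after $2$ differentiations in total,
$$\int_{0}^{\infty} - \frac{2}{\left(a^{2} + s^{2}\right)^{3}} \, ds = - \frac{3 \pi}{8 a^{5}}.$$

Setting $a = \frac{7}{2}$:
$$I = - \frac{12 \pi}{16807}.$$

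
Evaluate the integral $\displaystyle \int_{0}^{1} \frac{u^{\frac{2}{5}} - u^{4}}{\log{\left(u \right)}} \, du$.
$\log{\left(\frac{7}{25} \right)}$

Consider the one-parameter family: let $I(a) = \int_{0}^{1} \frac{- u^{4} + u^{a}}{\log{\left(u \right)}} \, du$.

Since $\dfrac{\partial}{\partial a}\,u^{a} = u^{a} \ln u$, the $\ln u$ in the denominator cancels and
$$\frac{dI}{da} = \int_{0}^{1} u^{a} \, du = \left[\frac{u^{a+1}}{a+1}\right]_0^1 = \frac{1}{a + 1}.$$

Integrating with respect to $a$ gives $I(a) = \log{\left(\frac{a}{5} + \frac{1}{5} \right)} + C$.

At $a = 4$ the integrand is identically $0$, so $I(4) = 0$. The closed form gives $0$, hence $C = 0$.

Setting $a = \frac{2}{5}$:
$$I = \log{\left(\frac{7}{25} \right)}.$$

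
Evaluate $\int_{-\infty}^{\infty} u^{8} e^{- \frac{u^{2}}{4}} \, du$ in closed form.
$3360 \sqrt{\pi}$

Start from the elementary integral
$$J(a) = \int_{-\infty}^{\infty} e^{- a u^{2}} \, du = \frac{\sqrt{\pi}}{\sqrt{a}}.$$

Differentiating under the integral sign brings down a factor of $(-u^2)$:
$$\frac{dJ}{da} = \int_{-\infty}^{\infty} - u^{2} e^{- a u^{2}} \, du = - \frac{\sqrt{\pi}}{2 a^{\frac{3}{2}}}.$$

Repeating $4$ times in total — each differentiation brings down another $(-u^2)$ — gives
$$\frac{d^{4}J}{da^{4}} = \int_{-\infty}^{\infty} u^{8} e^{- a u^{2}} \, du = \frac{105 \sqrt{\pi}}{16 a^{\frac{9}{2}}},$$
and the integrand here is exactly the target integrand, so $I = \frac{105 \sqrt{\pi}}{16 a^{\frac{9}{2}}}$.

Setting $a = \frac{1}{4}$:
$$I = 3360 \sqrt{\pi}.$$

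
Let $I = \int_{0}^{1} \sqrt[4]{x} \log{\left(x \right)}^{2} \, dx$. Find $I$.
$\frac{128}{125}$

Consider the simpler parametrised integral
$$J(a) = \int_{0}^{1} x^{a} \, dx = \frac{1}{a + 1}.$$

Differentiating under the integral sign brings down a factor of $\ln x$:
$$\frac{dJ}{da} = \int_{0}^{1} x^{a} \log{\left(x \right)} \, dx = - \frac{1}{\left(a + 1\right)^{2}}.$$

Repeating twice in total — each differentiation brings down another $\ln x$ — gives
$$\frac{d^{2}J}{da^{2}} = \int_{0}^{1} x^{a} \log{\left(x \right)}^{2} \, dx = \frac{2}{\left(a + 1\right)^{3}},$$
and the integrand here is exactly the target integrand, so $I = \frac{2}{\left(a + 1\right)^{3}}$.

Setting $a = \frac{1}{4}$:
$$I = \frac{128}{125}.$$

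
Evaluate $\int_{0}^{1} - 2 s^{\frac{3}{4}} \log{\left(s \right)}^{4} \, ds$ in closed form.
$- \frac{49152}{16807}$

Start from the elementary integral
$$J(a) = \int_{0}^{1} - 2 s^{a} \, ds = - \frac{2}{a + 1}.$$

Differentiating under the integral sign brings down a factor of $\ln s$:
$$\frac{dJ}{da} = \int_{0}^{1} - 2 s^{a} \log{\left(s \right)} \, ds = \frac{2}{\left(a + 1\right)^{2}}.$$

Repeating $4$ times in total — each differentiation brings down another $\ln s$ — gives
$$\frac{d^{4}J}{da^{4}} = \int_{0}^{1} - 2 s^{a} \log{\left(s \right)}^{4} \, ds = - \frac{48}{\left(a + 1\right)^{5}},$$
and the integrand here is exactly the target integrand, so $I = - \frac{48}{\left(a + 1\right)^{5}}$.

Setting $a = \frac{3}{4}$:
$$I = - \frac{49152}{16807}.$$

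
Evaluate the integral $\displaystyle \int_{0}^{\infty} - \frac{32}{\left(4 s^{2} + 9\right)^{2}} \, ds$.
$- \frac{4 \pi}{27}$

Start from the standard arctangent integral
$$J(a) = \int_{0}^{\infty} - \frac{2}{a^{2} + s^{2}} \, ds = - \frac{\pi}{a}.$$

Differentiating under the integral sign with respect to $a$,
$$\frac{dJ}{da} = \int_{0}^{\infty} \frac{4 a}{\left(a^{2} + s^{2}\right)^{2}} \, ds = \frac{\pi}{a^{2}},$$
so $\int_{0}^{\infty} - \frac{2}{\left(a^{2} + s^{2}\right)^{2}} \, ds = - \frac{\pi}{2 a^{3}}$.

Setting $a = \frac{3}{2}$:
$$I = - \frac{4 \pi}{27}.$$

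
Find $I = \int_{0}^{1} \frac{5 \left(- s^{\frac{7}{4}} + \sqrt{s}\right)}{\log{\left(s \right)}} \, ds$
$\log{\left(\frac{7776}{161051} \right)}$

Replace the exponent $\frac{1}{2}$ by a parameter $a$: let $I(a) = \int_{0}^{1} \frac{5 \left(- s^{\frac{7}{4}} + s^{a}\right)}{\log{\left(s \right)}} \, ds$.

Since $\dfrac{\partial}{\partial a}\,s^{a} = s^{a} \ln s$, the $\ln s$ in the denominator cancels and
$$\frac{dI}{da} = \int_{0}^{1} 5 s^{a} \, ds = 5 \left[\frac{s^{a+1}}{a+1}\right]_0^1 = \frac{5}{a + 1}.$$

Integrating with respect to $a$ gives $I(a) = \log{\left(\frac{1024 \left(a + 1\right)^{5}}{161051} \right)} + C$.

At $a = \frac{7}{4}$ the integrand is identically $0$, so $I(\frac{7}{4}) = 0$. The closed form gives $0$, hence $C = 0$.

Setting $a = \frac{1}{2}$:
$$I = \log{\left(\frac{7776}{161051} \right)}.$$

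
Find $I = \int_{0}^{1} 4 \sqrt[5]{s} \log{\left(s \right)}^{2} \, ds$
$\frac{125}{27}$

Start from the elementary integral
$$J(a) = \int_{0}^{1} 4 s^{a} \, ds = \frac{4}{a + 1}.$$

Differentiating under the integral sign brings down a factor of $\ln s$:
$$\frac{dJ}{da} = \int_{0}^{1} 4 s^{a} \log{\left(s \right)} \, ds = - \frac{4}{\left(a + 1\right)^{2}}.$$

Repeating twice in total — each differentiation brings down another $\ln s$ — gives
$$\frac{d^{2}J}{da^{2}} = \int_{0}^{1} 4 s^{a} \log{\left(s \right)}^{2} \, ds = \frac{8}{\left(a + 1\right)^{3}},$$
and the integrand here is exactly the target integrand, so $I = \frac{8}{\left(a + 1\right)^{3}}$.

Setting $a = \frac{1}{5}$:
$$I = \frac{125}{27}.$$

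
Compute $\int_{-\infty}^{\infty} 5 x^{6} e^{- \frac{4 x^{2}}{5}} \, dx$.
$\frac{9375 \sqrt{5} \sqrt{\pi}}{1024}$

Consider the simpler parametrised integral
$$J(a) = \int_{-\infty}^{\infty} 5 e^{- a x^{2}} \, dx = \frac{5 \sqrt{\pi}}{\sqrt{a}}.$$

Differentiating under the integral sign brings down a factor of $(-x^2)$:
$$\frac{dJ}{da} = \int_{-\infty}^{\infty} - 5 x^{2} e^{- a x^{2}} \, dx = - \frac{5 \sqrt{\pi}}{2 a^{\frac{3}{2}}}.$$

Repeating $3$ times in total — each differentiation brings down another $(-x^2)$ — gives
$$\frac{d^{3}J}{da^{3}} = \int_{-\infty}^{\infty} - 5 x^{6} e^{- a x^{2}} \, dx = - \frac{75 \sqrt{\pi}}{8 a^{\frac{7}{2}}},$$
and the integrand here is $(-1)^{3}$ times the target integrand, so $I = (-1)^{3}\,\frac{d^{3}J}{da^{3}} = \frac{75 \sqrt{\pi}}{8 a^{\frac{7}{2}}}$.

Setting $a = \frac{4}{5}$:
$$I = \frac{9375 \sqrt{5} \sqrt{\pi}}{1024}.$$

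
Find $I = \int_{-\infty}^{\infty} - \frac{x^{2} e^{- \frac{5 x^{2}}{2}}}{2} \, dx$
$- \frac{\sqrt{10} \sqrt{\pi}}{50}$

Consider the simpler parametrised integral
$$J(a) = \int_{-\infty}^{\infty} - \frac{e^{- a x^{2}}}{2} \, dx = - \frac{\sqrt{\pi}}{2 \sqrt{a}}.$$

Differentiating under the integral sign brings down a factor of $(-x^2)$:
$$\frac{dJ}{da} = \int_{-\infty}^{\infty} \frac{x^{2} e^{- a x^{2}}}{2} \, dx = \frac{\sqrt{\pi}}{4 a^{\frac{3}{2}}}.$$

The integral on the left is $-I$, so $I = - \frac{\sqrt{\pi}}{4 a^{\frac{3}{2}}}$.

Setting $a = \frac{5}{2}$:
$$I = - \frac{\sqrt{10} \sqrt{\pi}}{50}.$$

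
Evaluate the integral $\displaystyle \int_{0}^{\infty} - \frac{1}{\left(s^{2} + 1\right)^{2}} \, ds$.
$- \frac{\pi}{4}$

Recall the elementary integral
$$J(a) = \int_{0}^{\infty} - \frac{1}{a^{2} + s^{2}} \, ds = - \frac{\pi}{2 a}.$$

Differentiating under the integral sign with respect to $a$,
$$\frac{dJ}{da} = \int_{0}^{\infty} \frac{2 a}{\left(a^{2} + s^{2}\right)^{2}} \, ds = \frac{\pi}{2 a^{2}},$$
so $\int_{0}^{\infty} - \frac{1}{\left(a^{2} + s^{2}\right)^{2}} \, ds = - \frac{\pi}{4 a^{3}}$.

Setting $a = 1$:
$$I = - \frac{\pi}{4}.$$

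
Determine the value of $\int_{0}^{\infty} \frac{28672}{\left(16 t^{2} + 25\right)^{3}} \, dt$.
$\frac{1344 \pi}{3125}$

Recall the elementary integral
$$J(a) = \int_{0}^{\infty} \frac{7}{a^{2} + t^{2}} \, dt = \frac{7 \pi}{2 a}.$$

Differentiating under the integral sign with respect to $a$,
$$\frac{dJ}{da} = \int_{0}^{\infty} - \frac{14 a}{\left(a^{2} + t^{2}\right)^{2}} \, dt = - \frac{7 \pi}{2 a^{2}},$$
so $\int_{0}^{\infty} \frac{7}{\left(a^{2} + t^{2}\right)^{2}} \, dt = \frac{7 \pi}{4 a^{3}}$.

Repeating — each differentiation of $1/(t^2+a^2)^j$ produces $-2ja/(t^2+a^2)^{j+1}$ — and dividing through by $-2ja$ at each step yields, after $2$ differentiations in total,
$$\int_{0}^{\infty} \frac{7}{\left(a^{2} + t^{2}\right)^{3}} \, dt = \frac{21 \pi}{16 a^{5}}.$$

Setting $a = \frac{5}{4}$:
$$I = \frac{1344 \pi}{3125}.$$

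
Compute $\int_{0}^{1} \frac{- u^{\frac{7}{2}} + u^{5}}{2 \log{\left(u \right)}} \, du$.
$- \frac{\log{\left(3 \right)}}{2} + \log{\left(2 \right)}$

Introduce a parameter $a$ in the exponent: let $I(a) = \int_{0}^{1} \frac{u^{5} - u^{a}}{2 \log{\left(u \right)}} \, du$.

Since $\dfrac{\partial}{\partial a}\,u^{a} = u^{a} \ln u$, the $\ln u$ in the denominator cancels and
$$\frac{dI}{da} = \int_{0}^{1} - \frac{1}{2} u^{a} \, du = - \frac{1}{2} \left[\frac{u^{a+1}}{a+1}\right]_0^1 = - \frac{1}{2 a + 2}.$$

Integrating with respect to $a$ gives $I(a) = - \frac{\log{\left(a + 1 \right)}}{2} + \frac{\log{\left(6 \right)}}{2} + C$.

At $a = 5$ the integrand is identically $0$, so $I(5) = 0$. The closed form gives $0$, hence $C = 0$.

Setting $a = \frac{7}{2}$:
$$I = - \frac{\log{\left(3 \right)}}{2} + \log{\left(2 \right)}.$$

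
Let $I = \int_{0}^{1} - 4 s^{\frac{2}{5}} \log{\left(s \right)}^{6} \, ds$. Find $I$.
$- \frac{225000000}{823543}$

Start from the elementary integral
$$J(a) = \int_{0}^{1} - 4 s^{a} \, ds = - \frac{4}{a + 1}.$$

Differentiating under the integral sign brings down a factor of $\ln s$:
$$\frac{dJ}{da} = \int_{0}^{1} - 4 s^{a} \log{\left(s \right)} \, ds = \frac{4}{\left(a + 1\right)^{2}}.$$

Repeating $6$ times in total — each differentiation brings down another $\ln s$ — gives
$$\frac{d^{6}J}{da^{6}} = \int_{0}^{1} - 4 s^{a} \log{\left(s \right)}^{6} \, ds = - \frac{2880}{\left(a + 1\right)^{7}},$$
and the integrand here is exactly the target integrand, so $I = - \frac{2880}{\left(a + 1\right)^{7}}$.

Setting $a = \frac{2}{5}$:
$$I = - \frac{225000000}{823543}.$$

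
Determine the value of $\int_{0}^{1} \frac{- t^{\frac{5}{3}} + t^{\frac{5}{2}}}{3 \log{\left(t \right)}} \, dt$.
$- \frac{4 \log{\left(2 \right)}}{3} + \frac{\log{\left(3 \right)}}{3} + \frac{\log{\left(7 \right)}}{3}$

Consider the one-parameter family: let $I(a) = \int_{0}^{1} \frac{- t^{\frac{5}{3}} + t^{a}}{3 \log{\left(t \right)}} \, dt$.

Since $\dfrac{\partial}{\partial a}\,t^{a} = t^{a} \ln t$, the $\ln t$ in the denominator cancels and
$$\frac{dI}{da} = \int_{0}^{1} \frac{1}{3} t^{a} \, dt = \frac{1}{3} \left[\frac{t^{a+1}}{a+1}\right]_0^1 = \frac{1}{3 \left(a + 1\right)}.$$

Integrating with respect to $a$ gives $I(a) = \frac{\log{\left(a + 1 \right)}}{3} - \log{\left(2 \right)} + \frac{\log{\left(3 \right)}}{3} + C$.

At $a = \frac{5}{3}$ the integrand is identically $0$, so $I(\frac{5}{3}) = 0$. The closed form gives $0$, hence $C = 0$.

Setting $a = \frac{5}{2}$:
$$I = - \frac{4 \log{\left(2 \right)}}{3} + \frac{\log{\left(3 \right)}}{3} + \frac{\log{\left(7 \right)}}{3}.$$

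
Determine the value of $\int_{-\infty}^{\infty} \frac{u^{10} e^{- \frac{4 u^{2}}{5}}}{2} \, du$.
$\frac{2953125 \sqrt{5} \sqrt{\pi}}{131072}$

Start from the elementary integral
$$J(a) = \int_{-\infty}^{\infty} \frac{e^{- a u^{2}}}{2} \, du = \frac{\sqrt{\pi}}{2 \sqrt{a}}.$$

Differentiating under the integral sign brings down a factor of $(-u^2)$:
$$\frac{dJ}{da} = \int_{-\infty}^{\infty} - \frac{u^{2} e^{- a u^{2}}}{2} \, du = - \frac{\sqrt{\pi}}{4 a^{\frac{3}{2}}}.$$

Repeating $5$ times in total — each differentiation brings down another $(-u^2)$ — gives
$$\frac{d^{5}J}{da^{5}} = \int_{-\infty}^{\infty} - \frac{u^{10} e^{- a u^{2}}}{2} \, du = - \frac{945 \sqrt{\pi}}{64 a^{\frac{11}{2}}},$$
and the integrand here is $(-1)^{5}$ times the target integrand, so $I = (-1)^{5}\,\frac{d^{5}J}{da^{5}} = \frac{945 \sqrt{\pi}}{64 a^{\frac{11}{2}}}$.

Setting $a = \frac{4}{5}$:
$$I = \frac{2953125 \sqrt{5} \sqrt{\pi}}{131072}.$$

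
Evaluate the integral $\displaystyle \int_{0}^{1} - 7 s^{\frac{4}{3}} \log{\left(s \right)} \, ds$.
$\frac{9}{7}$

Begin with the known integral
$$J(a) = \int_{0}^{1} - 7 s^{a} \, ds = - \frac{7}{a + 1}.$$

Differentiating under the integral sign brings down a factor of $\ln s$:
$$\frac{dJ}{da} = \int_{0}^{1} - 7 s^{a} \log{\left(s \right)} \, ds = \frac{7}{\left(a + 1\right)^{2}}.$$

The integral on the left is $I$, so $I = \frac{7}{\left(a + 1\right)^{2}}$.

Setting $a = \frac{4}{3}$:
$$I = \frac{9}{7}.$$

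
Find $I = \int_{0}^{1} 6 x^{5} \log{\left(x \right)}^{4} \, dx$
$\frac{1}{54}$

Consider the simpler parametrised integral
$$J(a) = \int_{0}^{1} 6 x^{a} \, dx = \frac{6}{a + 1}.$$

Differentiating under the integral sign brings down a factor of $\ln x$:
$$\frac{dJ}{da} = \int_{0}^{1} 6 x^{a} \log{\left(x \right)} \, dx = - \frac{6}{\left(a + 1\right)^{2}}.$$

Repeating $4$ times in total — each differentiation brings down another $\ln x$ — gives
$$\frac{d^{4}J}{da^{4}} = \int_{0}^{1} 6 x^{a} \log{\left(x \right)}^{4} \, dx = \frac{144}{\left(a + 1\right)^{5}},$$
and the integrand here is exactly the target integrand, so $I = \frac{144}{\left(a + 1\right)^{5}}$.

Setting $a = 5$:
$$I = \frac{1}{54}.$$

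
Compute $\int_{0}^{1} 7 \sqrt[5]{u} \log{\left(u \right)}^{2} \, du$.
$\frac{875}{108}$

Begin with the known integral
$$J(a) = \int_{0}^{1} 7 u^{a} \, du = \frac{7}{a + 1}.$$

Differentiating under the integral sign brings down a factor of $\ln u$:
$$\frac{dJ}{da} = \int_{0}^{1} 7 u^{a} \log{\left(u \right)} \, du = - \frac{7}{\left(a + 1\right)^{2}}.$$

Repeating twice in total — each differentiation brings down another $\ln u$ — gives
$$\frac{d^{2}J}{da^{2}} = \int_{0}^{1} 7 u^{a} \log{\left(u \right)}^{2} \, du = \frac{14}{\left(a + 1\right)^{3}},$$
and the integrand here is exactly the target integrand, so $I = \frac{14}{\left(a + 1\right)^{3}}$.

Setting $a = \frac{1}{5}$:
$$I = \frac{875}{108}.$$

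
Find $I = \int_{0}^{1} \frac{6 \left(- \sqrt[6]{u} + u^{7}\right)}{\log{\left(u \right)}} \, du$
$- \log{\left(\frac{117649}{12230590464} \right)}$

Replace the exponent $\frac{1}{6}$ by a parameter $a$: let $I(a) = \int_{0}^{1} \frac{6 \left(u^{7} - u^{a}\right)}{\log{\left(u \right)}} \, du$.

Since $\dfrac{\partial}{\partial a}\,u^{a} = u^{a} \ln u$, the $\ln u$ in the denominator cancels and
$$\frac{dI}{da} = \int_{0}^{1} -6 u^{a} \, du = -6 \left[\frac{u^{a+1}}{a+1}\right]_0^1 = - \frac{6}{a + 1}.$$

Integrating with respect to $a$ gives $I(a) = - \log{\left(\frac{\left(a + 1\right)^{6}}{262144} \right)} + C$.

At $a = 7$ the integrand is identically $0$, so $I(7) = 0$. The closed form gives $0$, hence $C = 0$.

Setting $a = \frac{1}{6}$:
$$I = - \log{\left(\frac{117649}{12230590464} \right)}.$$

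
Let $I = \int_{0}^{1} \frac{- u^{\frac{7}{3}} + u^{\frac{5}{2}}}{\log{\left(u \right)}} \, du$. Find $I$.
$\log{\left(\frac{21}{20} \right)}$

Introduce a parameter $a$ in the exponent: let $I(a) = \int_{0}^{1} \frac{- u^{\frac{7}{3}} + u^{a}}{\log{\left(u \right)}} \, du$.

Since $\dfrac{\partial}{\partial a}\,u^{a} = u^{a} \ln u$, the $\ln u$ in the denominator cancels and
$$\frac{dI}{da} = \int_{0}^{1} u^{a} \, du = \left[\frac{u^{a+1}}{a+1}\right]_0^1 = \frac{1}{a + 1}.$$

Integrating with respect to $a$ gives $I(a) = \log{\left(\frac{3 a}{10} + \frac{3}{10} \right)} + C$.

At $a = \frac{7}{3}$ the integrand is identically $0$, so $I(\frac{7}{3}) = 0$. The closed form gives $0$, hence $C = 0$.

Setting $a = \frac{5}{2}$:
$$I = \log{\left(\frac{21}{20} \right)}.$$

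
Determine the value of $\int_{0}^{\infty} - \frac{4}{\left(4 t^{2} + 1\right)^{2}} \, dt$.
$- \frac{\pi}{2}$

Begin with the known result
$$J(a) = \int_{0}^{\infty} - \frac{1}{4 \left(a^{2} + t^{2}\right)} \, dt = - \frac{\pi}{8 a}.$$

Differentiating under the integral sign with respect to $a$,
$$\frac{dJ}{da} = \int_{0}^{\infty} \frac{a}{2 \left(a^{2} + t^{2}\right)^{2}} \, dt = \frac{\pi}{8 a^{2}},$$
so $\int_{0}^{\infty} - \frac{1}{4 \left(a^{2} + t^{2}\right)^{2}} \, dt = - \frac{\pi}{16 a^{3}}$.

Setting $a = \frac{1}{2}$:
$$I = - \frac{\pi}{2}.$$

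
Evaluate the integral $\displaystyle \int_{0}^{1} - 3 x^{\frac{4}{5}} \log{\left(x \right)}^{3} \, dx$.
$\frac{1250}{729}$

Begin with the known integral
$$J(a) = \int_{0}^{1} - 3 x^{a} \, dx = - \frac{3}{a + 1}.$$

Differentiating under the integral sign brings down a factor of $\ln x$:
$$\frac{dJ}{da} = \int_{0}^{1} - 3 x^{a} \log{\left(x \right)} \, dx = \frac{3}{\left(a + 1\right)^{2}}.$$

Repeating $3$ times in total — each differentiation brings down another $\ln x$ — gives
$$\frac{d^{3}J}{da^{3}} = \int_{0}^{1} - 3 x^{a} \log{\left(x \right)}^{3} \, dx = \frac{18}{\left(a + 1\right)^{4}},$$
and the integrand here is exactly the target integrand, so $I = \frac{18}{\left(a + 1\right)^{4}}$.

Setting $a = \frac{4}{5}$:
$$I = \frac{1250}{729}.$$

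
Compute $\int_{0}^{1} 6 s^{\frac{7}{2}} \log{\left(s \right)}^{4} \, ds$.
$\frac{512}{6561}$

Consider the simpler parametrised integral
$$J(a) = \int_{0}^{1} 6 s^{a} \, ds = \frac{6}{a + 1}.$$

Differentiating under the integral sign brings down a factor of $\ln s$:
$$\frac{dJ}{da} = \int_{0}^{1} 6 s^{a} \log{\left(s \right)} \, ds = - \frac{6}{\left(a + 1\right)^{2}}.$$

Repeating $4$ times in total — each differentiation brings down another $\ln s$ — gives
$$\frac{d^{4}J}{da^{4}} = \int_{0}^{1} 6 s^{a} \log{\left(s \right)}^{4} \, ds = \frac{144}{\left(a + 1\right)^{5}},$$
and the integrand here is exactly the target integrand, so $I = \frac{144}{\left(a + 1\right)^{5}}$.

Setting $a = \frac{7}{2}$:
$$I = \frac{512}{6561}.$$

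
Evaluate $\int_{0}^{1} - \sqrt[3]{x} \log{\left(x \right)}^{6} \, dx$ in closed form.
$- \frac{98415}{1024}$

Consider the simpler parametrised integral
$$J(a) = \int_{0}^{1} - x^{a} \, dx = - \frac{1}{a + 1}.$$

Differentiating under the integral sign brings down a factor of $\ln x$:
$$\frac{dJ}{da} = \int_{0}^{1} - x^{a} \log{\left(x \right)} \, dx = \frac{1}{\left(a + 1\right)^{2}}.$$

Repeating $6$ times in total — each differentiation brings down another $\ln x$ — gives
$$\frac{d^{6}J}{da^{6}} = \int_{0}^{1} - x^{a} \log{\left(x \right)}^{6} \, dx = - \frac{720}{\left(a + 1\right)^{7}},$$
and the integrand here is exactly the target integrand, so $I = - \frac{720}{\left(a + 1\right)^{7}}$.

Setting $a = \frac{1}{3}$:
$$I = - \frac{98415}{1024}.$$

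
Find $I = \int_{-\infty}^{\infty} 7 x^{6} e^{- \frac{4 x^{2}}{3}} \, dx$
$\frac{2835 \sqrt{3} \sqrt{\pi}}{1024}$

Begin with the known integral
$$J(a) = \int_{-\infty}^{\infty} 7 e^{- a x^{2}} \, dx = \frac{7 \sqrt{\pi}}{\sqrt{a}}.$$

Differentiating under the integral sign brings down a factor of $(-x^2)$:
$$\frac{dJ}{da} = \int_{-\infty}^{\infty} - 7 x^{2} e^{- a x^{2}} \, dx = - \frac{7 \sqrt{\pi}}{2 a^{\frac{3}{2}}}.$$

Repeating $3$ times in total — each differentiation brings down another $(-x^2)$ — gives
$$\frac{d^{3}J}{da^{3}} = \int_{-\infty}^{\infty} - 7 x^{6} e^{- a x^{2}} \, dx = - \frac{105 \sqrt{\pi}}{8 a^{\frac{7}{2}}},$$
and the integrand here is $(-1)^{3}$ times the target integrand, so $I = (-1)^{3}\,\frac{d^{3}J}{da^{3}} = \frac{105 \sqrt{\pi}}{8 a^{\frac{7}{2}}}$.

Setting $a = \frac{4}{3}$:
$$I = \frac{2835 \sqrt{3} \sqrt{\pi}}{1024}.$$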